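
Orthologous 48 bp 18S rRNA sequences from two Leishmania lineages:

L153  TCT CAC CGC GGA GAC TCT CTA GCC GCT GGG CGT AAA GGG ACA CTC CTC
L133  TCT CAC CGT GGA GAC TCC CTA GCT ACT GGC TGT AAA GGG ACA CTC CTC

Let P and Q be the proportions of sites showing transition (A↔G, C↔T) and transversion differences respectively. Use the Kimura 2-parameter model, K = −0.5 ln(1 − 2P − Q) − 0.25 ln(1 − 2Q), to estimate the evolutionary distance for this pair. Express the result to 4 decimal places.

Differing sites — 9:C/T (Ti); 18:T/C (Ti); 24:C/T (Ti); 25:G/A (Ti); 30:G/C (Tv); 31:C/T (Ti).
Of the 6 differences, 5 transitions and 1 transversion over 48 sites: P = 5/48 = 0.104167, Q = 1/48 = 0.020833.
d = −0.5·ln(0.770833) − 0.25·ln(0.958334) = −0.5·(-0.260284) − 0.25·(-0.042559) = 0.1408.

0.1408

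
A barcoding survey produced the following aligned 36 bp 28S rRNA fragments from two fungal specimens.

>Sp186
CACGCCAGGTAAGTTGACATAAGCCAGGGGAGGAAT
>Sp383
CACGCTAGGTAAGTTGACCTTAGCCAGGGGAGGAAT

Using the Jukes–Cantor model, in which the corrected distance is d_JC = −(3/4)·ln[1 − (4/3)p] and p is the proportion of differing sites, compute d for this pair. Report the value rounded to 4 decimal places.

0.0883

Mismatches occur at site 6 (C↔T), site 19 (A↔C), site 21 (A↔T).
p = 3/36 = 0.083333.
d = −0.75 · ln(1 − (4/3)·0.083333) = −0.75 · ln(0.888889) = −0.75 · (-0.117783) = 0.0883.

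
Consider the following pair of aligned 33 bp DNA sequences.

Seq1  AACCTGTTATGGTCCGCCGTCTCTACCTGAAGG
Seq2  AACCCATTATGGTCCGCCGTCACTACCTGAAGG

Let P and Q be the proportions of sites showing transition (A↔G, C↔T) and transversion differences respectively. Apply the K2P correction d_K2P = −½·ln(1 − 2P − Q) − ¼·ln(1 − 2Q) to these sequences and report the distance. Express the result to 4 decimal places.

Mismatches occur at site 5 (T↔C, transition), site 6 (G↔A, transition), site 22 (T↔A, transversion).
Of the 3 differences, 2 transitions and 1 transversion over 33 sites: P = 2/33 = 0.060606, Q = 1/33 = 0.030303.
d = −0.5·ln(0.848485) − 0.25·ln(0.939394) = −0.5·(-0.164303) − 0.25·(-0.062520) = 0.0978.

0.0978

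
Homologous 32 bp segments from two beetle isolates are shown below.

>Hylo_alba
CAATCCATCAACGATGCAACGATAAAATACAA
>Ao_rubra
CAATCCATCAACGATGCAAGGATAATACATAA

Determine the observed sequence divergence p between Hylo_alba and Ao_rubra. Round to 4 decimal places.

Mismatches occur at site 20 (C↔G), site 26 (A↔T), site 28 (T↔C), site 30 (C↔T).
There are 4 differences over 32 sites, so p = 4/32 = 0.1250.

0.1250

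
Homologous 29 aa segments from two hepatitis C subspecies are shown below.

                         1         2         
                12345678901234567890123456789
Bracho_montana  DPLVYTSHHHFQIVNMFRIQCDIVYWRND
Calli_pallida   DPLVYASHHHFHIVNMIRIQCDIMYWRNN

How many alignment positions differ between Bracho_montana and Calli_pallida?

Mismatches occur at site 6 (T/A), site 12 (Q/H), site 17 (F/I), site 24 (V/M), site 29 (D/N).
That gives 5 mismatches out of 29 aligned sites, so the Hamming distance is 5.

5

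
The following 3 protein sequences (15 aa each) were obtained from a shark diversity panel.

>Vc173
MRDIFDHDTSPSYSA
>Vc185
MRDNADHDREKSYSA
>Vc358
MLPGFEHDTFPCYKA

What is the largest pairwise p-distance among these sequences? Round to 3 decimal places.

0.667

Pairwise Hamming distances:
  Vc173 vs Vc185: 5
  Vc173 vs Vc358: 7
  Vc185 vs Vc358: 10
The largest is 10 mismatches, between Vc185 and Vc358; p = 10/15 = 0.667.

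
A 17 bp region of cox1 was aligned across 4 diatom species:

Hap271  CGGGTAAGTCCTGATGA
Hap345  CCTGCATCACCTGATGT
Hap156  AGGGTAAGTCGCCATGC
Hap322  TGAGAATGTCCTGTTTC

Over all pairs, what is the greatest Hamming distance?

Pairwise Hamming distances:
  Hap271 vs Hap345: 7
  Hap271 vs Hap156: 5
  Hap271 vs Hap322: 7
  Hap345 vs Hap156: 11
  Hap345 vs Hap322: 9
  Hap156 vs Hap322: 9
The largest is 11, between Hap345 and Hap156.

11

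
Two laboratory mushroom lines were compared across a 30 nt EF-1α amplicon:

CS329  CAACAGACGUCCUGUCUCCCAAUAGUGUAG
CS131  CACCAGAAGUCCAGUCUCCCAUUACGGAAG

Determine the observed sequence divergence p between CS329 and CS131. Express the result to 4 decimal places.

0.2333

Mismatches occur at site 3 (A/C), site 8 (C/A), site 13 (U/A), site 22 (A/U), site 25 (G/C), site 26 (U/G), site 28 (U/A).
There are 7 differences over 30 sites, so p = 7/30 = 0.2333.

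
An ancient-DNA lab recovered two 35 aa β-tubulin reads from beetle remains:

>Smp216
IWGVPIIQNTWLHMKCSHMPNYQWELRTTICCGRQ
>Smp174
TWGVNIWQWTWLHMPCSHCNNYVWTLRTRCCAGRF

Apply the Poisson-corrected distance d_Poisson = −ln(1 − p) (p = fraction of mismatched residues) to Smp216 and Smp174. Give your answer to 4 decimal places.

0.4643

The sequences differ at positions 1 (I/T), 5 (P/N), 7 (I/W), 9 (N/W), 15 (K/P), 19 (M/C), 20 (P/N), 23 (Q/V), 25 (E/T), 29 (T/R), 30 (I/C), 32 (C/A), 35 (Q/F).
p = 13/35 = 0.371429.
d = −ln(1 − 0.371429) = −ln(0.628571) = 0.4643.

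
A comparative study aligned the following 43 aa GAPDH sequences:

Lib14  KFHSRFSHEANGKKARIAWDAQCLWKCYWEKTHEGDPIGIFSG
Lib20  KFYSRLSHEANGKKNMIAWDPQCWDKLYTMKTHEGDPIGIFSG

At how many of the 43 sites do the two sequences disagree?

10

The sequences differ at positions 3 (H/Y), 6 (F/L), 15 (A/N), 16 (R/M), 21 (A/P), 24 (L/W), 25 (W/D), 27 (C/L), 29 (W/T), 30 (E/M).
That gives 10 mismatches out of 43 aligned sites, so the Hamming distance is 10.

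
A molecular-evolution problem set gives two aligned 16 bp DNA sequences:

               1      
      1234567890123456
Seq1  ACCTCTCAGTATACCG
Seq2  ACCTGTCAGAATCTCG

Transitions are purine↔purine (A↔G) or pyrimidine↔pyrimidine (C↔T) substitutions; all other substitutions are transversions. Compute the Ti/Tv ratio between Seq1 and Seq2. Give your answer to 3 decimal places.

Mismatches occur at site 5 (C↔G, transversion), site 10 (T↔A, transversion), site 13 (A↔C, transversion), site 14 (C↔T, transition).
Of the 4 differences, 1 transition and 3 transversions, so Ti/Tv = 1/3 = 0.333.

0.333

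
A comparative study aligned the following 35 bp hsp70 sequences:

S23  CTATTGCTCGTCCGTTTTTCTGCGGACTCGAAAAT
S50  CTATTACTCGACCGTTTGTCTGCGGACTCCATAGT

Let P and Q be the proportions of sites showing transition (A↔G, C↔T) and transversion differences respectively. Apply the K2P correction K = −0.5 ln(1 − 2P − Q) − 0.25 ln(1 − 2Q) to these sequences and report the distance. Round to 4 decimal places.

The sequences differ at positions 6 (G/A, transition), 11 (T/A, transversion), 18 (T/G, transversion), 30 (G/C, transversion), 32 (A/T, transversion), 34 (A/G, transition).
Of the 6 differences, 2 transitions and 4 transversions over 35 sites: P = 2/35 = 0.057143, Q = 4/35 = 0.114286.
d = −0.5·ln(0.771428) − 0.25·ln(0.771428) = −0.5·(-0.259512) − 0.25·(-0.259512) = 0.1946.

0.1946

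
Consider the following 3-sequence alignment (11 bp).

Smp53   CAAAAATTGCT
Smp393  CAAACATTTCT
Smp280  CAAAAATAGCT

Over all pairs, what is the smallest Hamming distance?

Pairwise Hamming distances:
  Smp53 vs Smp393: 2
  Smp53 vs Smp280: 1
  Smp393 vs Smp280: 3
The smallest is 1, between Smp53 and Smp280.

1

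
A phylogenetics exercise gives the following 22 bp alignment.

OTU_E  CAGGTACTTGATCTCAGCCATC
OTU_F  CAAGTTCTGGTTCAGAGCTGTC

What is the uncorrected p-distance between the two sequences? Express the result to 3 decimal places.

Mismatches occur at site 3 (G/A), site 6 (A/T), site 9 (T/G), site 11 (A/T), site 14 (T/A), site 15 (C/G), site 19 (C/T), site 20 (A/G).
There are 8 differences over 22 sites, so p = 8/22 = 0.364.

0.364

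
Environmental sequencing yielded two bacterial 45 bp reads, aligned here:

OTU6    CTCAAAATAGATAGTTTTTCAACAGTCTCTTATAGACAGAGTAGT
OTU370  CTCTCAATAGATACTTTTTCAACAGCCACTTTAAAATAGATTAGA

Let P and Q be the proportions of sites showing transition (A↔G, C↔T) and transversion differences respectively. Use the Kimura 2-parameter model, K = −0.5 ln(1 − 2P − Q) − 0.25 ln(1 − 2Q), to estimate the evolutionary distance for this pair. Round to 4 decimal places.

The sequences differ at positions 4 (A/T, transversion), 5 (A/C, transversion), 14 (G/C, transversion), 26 (T/C, transition), 28 (T/A, transversion), 32 (A/T, transversion), 33 (T/A, transversion), 35 (G/A, transition), 37 (C/T, transition), 41 (G/T, transversion), 45 (T/A, transversion).
Of the 11 differences, 3 transitions and 8 transversions over 45 sites: P = 3/45 = 0.066667, Q = 8/45 = 0.177778.
d = −0.5·ln(0.688888) − 0.25·ln(0.644444) = −0.5·(-0.372677) − 0.25·(-0.439367) = 0.2962.

0.2962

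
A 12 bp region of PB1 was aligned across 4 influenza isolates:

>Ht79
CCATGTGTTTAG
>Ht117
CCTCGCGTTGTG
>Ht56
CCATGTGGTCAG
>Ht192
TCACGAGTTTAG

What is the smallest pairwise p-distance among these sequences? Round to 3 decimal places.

0.167

Pairwise Hamming distances:
  Ht79 vs Ht117: 5
  Ht79 vs Ht56: 2
  Ht79 vs Ht192: 3
  Ht117 vs Ht56: 6
  Ht117 vs Ht192: 5
  Ht56 vs Ht192: 5
The smallest is 2 mismatches, between Ht79 and Ht56; p = 2/12 = 0.167.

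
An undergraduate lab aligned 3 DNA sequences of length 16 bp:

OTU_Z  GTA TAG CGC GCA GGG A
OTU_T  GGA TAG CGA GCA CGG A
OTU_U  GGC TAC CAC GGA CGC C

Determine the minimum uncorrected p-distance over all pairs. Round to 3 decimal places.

Pairwise Hamming distances:
  OTU_Z vs OTU_T: 3
  OTU_Z vs OTU_U: 8
  OTU_T vs OTU_U: 7
The smallest is 3 mismatches, between OTU_Z and OTU_T; p = 3/16 = 0.188.

0.188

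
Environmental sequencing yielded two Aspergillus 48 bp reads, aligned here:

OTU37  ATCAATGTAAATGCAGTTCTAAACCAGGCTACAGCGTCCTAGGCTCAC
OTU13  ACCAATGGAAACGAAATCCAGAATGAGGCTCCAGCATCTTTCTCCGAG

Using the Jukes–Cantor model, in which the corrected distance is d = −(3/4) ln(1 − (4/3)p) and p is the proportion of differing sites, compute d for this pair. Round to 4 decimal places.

0.5627

Differing sites — 2:T/C; 8:T/G; 12:T/C; 14:C/A; 16:G/A; 18:T/C; 20:T/A; 21:A/G; 24:C/T; 25:C/G; 31:A/C; 36:G/A; 39:C/T; 41:A/T; 42:G/C; 43:G/T; 45:T/C; 46:C/G; 48:C/G.
p = 19/48 = 0.395833.
d = −0.75 · ln(1 − (4/3)·0.395833) = −0.75 · ln(0.472223) = −0.75 · (-0.750304) = 0.5627.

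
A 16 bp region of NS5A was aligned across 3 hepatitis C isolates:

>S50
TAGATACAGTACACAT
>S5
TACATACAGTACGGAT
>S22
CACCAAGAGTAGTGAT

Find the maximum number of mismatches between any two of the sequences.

8

Pairwise Hamming distances:
  S50 vs S5: 3
  S50 vs S22: 8
  S5 vs S22: 6
The largest is 8, between S50 and S22.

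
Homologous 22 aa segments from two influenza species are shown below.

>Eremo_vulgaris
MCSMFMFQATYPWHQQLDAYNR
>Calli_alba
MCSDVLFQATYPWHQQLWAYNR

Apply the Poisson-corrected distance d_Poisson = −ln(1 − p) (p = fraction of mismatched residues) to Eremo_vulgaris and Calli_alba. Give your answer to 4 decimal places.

Differing sites — 4:M/D; 5:F/V; 6:M/L; 18:D/W.
p = 4/22 = 0.181818.
d = −ln(1 − 0.181818) = −ln(0.818182) = 0.2007.

0.2007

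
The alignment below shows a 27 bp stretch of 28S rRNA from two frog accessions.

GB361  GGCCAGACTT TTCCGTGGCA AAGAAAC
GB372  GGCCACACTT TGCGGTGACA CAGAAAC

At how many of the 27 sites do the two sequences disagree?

5

Mismatches occur at site 6 (G↔C), site 12 (T↔G), site 14 (C↔G), site 18 (G↔A), site 21 (A↔C).
That gives 5 mismatches out of 27 aligned sites, so the Hamming distance is 5.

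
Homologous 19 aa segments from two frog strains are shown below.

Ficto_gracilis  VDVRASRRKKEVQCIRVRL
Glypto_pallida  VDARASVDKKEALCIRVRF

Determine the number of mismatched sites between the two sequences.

Differing sites — 3:V/A; 7:R/V; 8:R/D; 12:V/A; 13:Q/L; 19:L/F.
That gives 6 mismatches out of 19 aligned sites, so the Hamming distance is 6.

6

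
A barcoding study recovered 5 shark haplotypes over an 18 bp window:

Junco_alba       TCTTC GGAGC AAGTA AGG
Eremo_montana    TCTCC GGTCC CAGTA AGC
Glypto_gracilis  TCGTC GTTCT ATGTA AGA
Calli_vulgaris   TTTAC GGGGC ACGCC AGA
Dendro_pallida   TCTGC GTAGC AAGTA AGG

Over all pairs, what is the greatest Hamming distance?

10

Pairwise Hamming distances:
  Junco_alba vs Eremo_montana: 5
  Junco_alba vs Glypto_gracilis: 7
  Junco_alba vs Calli_vulgaris: 7
  Junco_alba vs Dendro_pallida: 2
  Eremo_montana vs Glypto_gracilis: 7
  Eremo_montana vs Calli_vulgaris: 9
  Eremo_montana vs Dendro_pallida: 6
  Glypto_gracilis vs Calli_vulgaris: 10
  Glypto_gracilis vs Dendro_pallida: 7
  Calli_vulgaris vs Dendro_pallida: 8
The largest is 10, between Glypto_gracilis and Calli_vulgaris.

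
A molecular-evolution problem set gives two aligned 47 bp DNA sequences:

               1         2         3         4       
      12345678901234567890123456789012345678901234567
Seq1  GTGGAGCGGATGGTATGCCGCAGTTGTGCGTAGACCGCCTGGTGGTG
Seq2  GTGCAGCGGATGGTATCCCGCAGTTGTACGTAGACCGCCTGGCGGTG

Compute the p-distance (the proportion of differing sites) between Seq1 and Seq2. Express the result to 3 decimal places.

The sequences differ at positions 4 (G/C), 17 (G/C), 28 (G/A), 43 (T/C).
There are 4 differences over 47 sites, so p = 4/47 = 0.085.

0.085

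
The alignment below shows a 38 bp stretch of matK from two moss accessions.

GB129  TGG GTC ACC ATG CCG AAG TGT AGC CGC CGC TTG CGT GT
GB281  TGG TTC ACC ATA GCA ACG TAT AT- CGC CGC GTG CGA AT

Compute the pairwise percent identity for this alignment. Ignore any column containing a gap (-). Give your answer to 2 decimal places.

Excluding the 1 gap column leaves 37 comparable sites.
Mismatches occur at site 4 (G/T), site 12 (G/A), site 13 (C/G), site 15 (G/A), site 17 (A/C), site 20 (G/A), site 23 (G/T), site 31 (T/G), site 36 (T/A), site 37 (G/A).
27 of the 37 comparable sites match, so the percent identity is 27/37 × 100 = 72.97%.

72.97%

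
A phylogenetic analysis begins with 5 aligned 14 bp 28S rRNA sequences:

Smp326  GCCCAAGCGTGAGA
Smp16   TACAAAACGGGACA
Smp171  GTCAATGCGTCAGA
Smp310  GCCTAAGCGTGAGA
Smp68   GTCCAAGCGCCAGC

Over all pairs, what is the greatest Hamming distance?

8

Pairwise Hamming distances:
  Smp326 vs Smp16: 6
  Smp326 vs Smp171: 4
  Smp326 vs Smp310: 1
  Smp326 vs Smp68: 4
  Smp16 vs Smp171: 7
  Smp16 vs Smp310: 6
  Smp16 vs Smp68: 8
  Smp171 vs Smp310: 4
  Smp171 vs Smp68: 4
  Smp310 vs Smp68: 5
The largest is 8, between Smp16 and Smp68.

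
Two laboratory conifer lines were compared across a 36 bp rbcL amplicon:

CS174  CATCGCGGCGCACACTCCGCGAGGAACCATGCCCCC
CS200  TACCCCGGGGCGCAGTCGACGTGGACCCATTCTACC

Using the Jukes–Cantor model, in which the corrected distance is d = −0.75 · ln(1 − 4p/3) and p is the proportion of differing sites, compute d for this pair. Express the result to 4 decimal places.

0.4926

Mismatches occur at site 1 (C/T), site 3 (T/C), site 5 (G/C), site 9 (C/G), site 12 (A/G), site 15 (C/G), site 18 (C/G), site 19 (G/A), site 22 (A/T), site 26 (A/C), site 31 (G/T), site 33 (C/T), site 34 (C/A).
p = 13/36 = 0.361111.
d = −0.75 · ln(1 − (4/3)·0.361111) = −0.75 · ln(0.518519) = −0.75 · (-0.656779) = 0.4926.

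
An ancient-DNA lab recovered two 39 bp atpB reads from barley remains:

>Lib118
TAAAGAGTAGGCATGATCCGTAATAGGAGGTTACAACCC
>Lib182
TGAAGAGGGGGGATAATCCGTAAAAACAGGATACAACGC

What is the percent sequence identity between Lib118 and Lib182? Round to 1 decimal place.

74.4%

Differing sites — 2:A/G; 8:T/G; 9:A/G; 12:C/G; 15:G/A; 24:T/A; 26:G/A; 27:G/C; 31:T/A; 38:C/G.
29 of the 39 sites match, so the percent identity is 29/39 × 100 = 74.4%.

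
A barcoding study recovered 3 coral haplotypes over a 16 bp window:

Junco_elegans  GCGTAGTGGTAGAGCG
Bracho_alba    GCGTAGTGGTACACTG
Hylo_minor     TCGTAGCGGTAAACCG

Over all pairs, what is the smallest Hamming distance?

Pairwise Hamming distances:
  Junco_elegans vs Bracho_alba: 3
  Junco_elegans vs Hylo_minor: 4
  Bracho_alba vs Hylo_minor: 4
The smallest is 3, between Junco_elegans and Bracho_alba.

3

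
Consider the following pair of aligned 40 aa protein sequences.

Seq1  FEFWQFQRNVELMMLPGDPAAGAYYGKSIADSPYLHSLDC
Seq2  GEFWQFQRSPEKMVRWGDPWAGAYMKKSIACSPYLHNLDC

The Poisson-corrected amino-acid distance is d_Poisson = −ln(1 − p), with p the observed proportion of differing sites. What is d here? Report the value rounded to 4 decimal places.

0.3567

Differing sites — 1:F/G; 9:N/S; 10:V/P; 12:L/K; 14:M/V; 15:L/R; 16:P/W; 20:A/W; 25:Y/M; 26:G/K; 31:D/C; 37:S/N.
p = 12/40 = 0.300000.
d = −ln(1 − 0.300000) = −ln(0.700000) = 0.3567.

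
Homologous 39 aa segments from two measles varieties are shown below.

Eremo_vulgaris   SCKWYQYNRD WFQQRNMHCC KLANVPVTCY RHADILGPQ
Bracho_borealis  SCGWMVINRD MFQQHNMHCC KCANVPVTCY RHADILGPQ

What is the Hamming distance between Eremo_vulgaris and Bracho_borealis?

The sequences differ at positions 3 (K/G), 5 (Y/M), 6 (Q/V), 7 (Y/I), 11 (W/M), 15 (R/H), 22 (L/C).
That gives 7 mismatches out of 39 aligned sites, so the Hamming distance is 7.

7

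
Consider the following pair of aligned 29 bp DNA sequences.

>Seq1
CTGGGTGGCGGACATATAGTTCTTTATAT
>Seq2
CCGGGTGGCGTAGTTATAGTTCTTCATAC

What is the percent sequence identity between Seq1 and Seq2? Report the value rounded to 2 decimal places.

Differing sites — 2:T/C; 11:G/T; 13:C/G; 14:A/T; 25:T/C; 29:T/C.
23 of the 29 sites match, so the percent identity is 23/29 × 100 = 79.31%.

79.31%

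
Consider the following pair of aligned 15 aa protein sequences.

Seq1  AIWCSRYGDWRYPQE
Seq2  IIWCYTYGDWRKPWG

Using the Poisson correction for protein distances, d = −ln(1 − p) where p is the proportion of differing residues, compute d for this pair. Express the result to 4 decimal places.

0.5108

The sequences differ at positions 1 (A/I), 5 (S/Y), 6 (R/T), 12 (Y/K), 14 (Q/W), 15 (E/G).
p = 6/15 = 0.400000.
d = −ln(1 − 0.400000) = −ln(0.600000) = 0.5108.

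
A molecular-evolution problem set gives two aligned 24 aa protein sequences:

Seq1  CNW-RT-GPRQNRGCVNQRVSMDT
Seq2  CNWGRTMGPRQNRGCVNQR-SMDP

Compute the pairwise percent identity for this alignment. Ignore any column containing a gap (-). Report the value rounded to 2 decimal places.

Excluding the 3 gap columns leaves 21 comparable sites.
Differing sites — 24:T/P.
20 of the 21 comparable sites match, so the percent identity is 20/21 × 100 = 95.24%.

95.24%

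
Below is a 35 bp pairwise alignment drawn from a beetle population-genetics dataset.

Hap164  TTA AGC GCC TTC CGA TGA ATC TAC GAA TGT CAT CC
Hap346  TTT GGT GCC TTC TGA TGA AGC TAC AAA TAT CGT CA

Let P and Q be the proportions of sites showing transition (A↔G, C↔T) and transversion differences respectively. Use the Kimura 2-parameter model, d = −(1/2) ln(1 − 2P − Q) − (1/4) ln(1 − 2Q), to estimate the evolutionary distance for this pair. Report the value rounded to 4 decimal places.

0.3268

Differing sites — 3:A/T (Tv); 4:A/G (Ti); 6:C/T (Ti); 13:C/T (Ti); 20:T/G (Tv); 25:G/A (Ti); 29:G/A (Ti); 32:A/G (Ti); 35:C/A (Tv).
Of the 9 differences, 6 transitions and 3 transversions over 35 sites: P = 6/35 = 0.171429, Q = 3/35 = 0.085714.
d = −0.5·ln(0.571428) − 0.25·ln(0.828572) = −0.5·(-0.559617) − 0.25·(-0.188052) = 0.3268.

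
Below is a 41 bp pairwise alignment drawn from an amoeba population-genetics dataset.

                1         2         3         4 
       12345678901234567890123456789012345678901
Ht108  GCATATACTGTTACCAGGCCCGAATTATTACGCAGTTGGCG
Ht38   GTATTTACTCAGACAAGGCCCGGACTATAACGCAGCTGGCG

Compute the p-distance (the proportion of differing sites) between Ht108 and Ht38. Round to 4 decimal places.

The sequences differ at positions 2 (C/T), 5 (A/T), 10 (G/C), 11 (T/A), 12 (T/G), 15 (C/A), 23 (A/G), 25 (T/C), 29 (T/A), 36 (T/C).
There are 10 differences over 41 sites, so p = 10/41 = 0.2439.

0.2439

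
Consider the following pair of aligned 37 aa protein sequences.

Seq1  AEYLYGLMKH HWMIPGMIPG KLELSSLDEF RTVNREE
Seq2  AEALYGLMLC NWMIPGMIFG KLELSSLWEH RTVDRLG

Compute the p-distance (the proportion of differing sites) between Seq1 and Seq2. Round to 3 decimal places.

Differing sites — 3:Y/A; 9:K/L; 10:H/C; 11:H/N; 19:P/F; 28:D/W; 30:F/H; 34:N/D; 36:E/L; 37:E/G.
There are 10 differences over 37 sites, so p = 10/37 = 0.270.

0.270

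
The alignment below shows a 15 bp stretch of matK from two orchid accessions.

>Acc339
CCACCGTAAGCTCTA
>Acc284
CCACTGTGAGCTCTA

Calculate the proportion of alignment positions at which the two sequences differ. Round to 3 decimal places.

Mismatches occur at site 5 (C↔T), site 8 (A↔G).
There are 2 differences over 15 sites, so p = 2/15 = 0.133.

0.133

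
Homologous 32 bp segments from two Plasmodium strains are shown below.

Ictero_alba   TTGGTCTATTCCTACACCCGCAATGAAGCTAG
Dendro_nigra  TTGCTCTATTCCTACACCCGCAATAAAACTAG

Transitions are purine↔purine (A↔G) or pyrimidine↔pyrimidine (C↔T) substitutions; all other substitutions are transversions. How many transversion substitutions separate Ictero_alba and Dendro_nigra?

1

Differing sites — 4:G/C (Tv); 25:G/A (Ti); 28:G/A (Ti).
Of the 3 differences, 2 transitions and 1 transversion, so the answer is 1.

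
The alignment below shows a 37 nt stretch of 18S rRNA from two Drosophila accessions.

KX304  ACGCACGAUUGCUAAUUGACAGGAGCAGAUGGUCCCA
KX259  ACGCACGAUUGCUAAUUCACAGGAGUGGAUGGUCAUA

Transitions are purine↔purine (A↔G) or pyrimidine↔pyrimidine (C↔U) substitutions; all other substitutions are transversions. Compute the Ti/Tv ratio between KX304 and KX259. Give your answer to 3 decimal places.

1.500

Mismatches occur at site 18 (G→C, transversion), site 26 (C→U, transition), site 27 (A→G, transition), site 35 (C→A, transversion), site 36 (C→U, transition).
Of the 5 differences, 3 transitions and 2 transversions, so Ti/Tv = 3/2 = 1.500.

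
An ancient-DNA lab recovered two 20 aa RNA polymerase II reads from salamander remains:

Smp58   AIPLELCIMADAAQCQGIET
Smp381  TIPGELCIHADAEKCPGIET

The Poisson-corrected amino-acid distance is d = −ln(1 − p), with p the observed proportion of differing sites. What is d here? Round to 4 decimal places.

0.3567

Differing sites — 1:A/T; 4:L/G; 9:M/H; 13:A/E; 14:Q/K; 16:Q/P.
p = 6/20 = 0.300000.
d = −ln(1 − 0.300000) = −ln(0.700000) = 0.3567.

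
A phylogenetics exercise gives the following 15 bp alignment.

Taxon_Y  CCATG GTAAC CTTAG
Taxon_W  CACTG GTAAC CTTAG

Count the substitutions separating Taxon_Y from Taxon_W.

2

The sequences differ at positions 2 (C/A), 3 (A/C).
That gives 2 mismatches out of 15 aligned sites, so the Hamming distance is 2.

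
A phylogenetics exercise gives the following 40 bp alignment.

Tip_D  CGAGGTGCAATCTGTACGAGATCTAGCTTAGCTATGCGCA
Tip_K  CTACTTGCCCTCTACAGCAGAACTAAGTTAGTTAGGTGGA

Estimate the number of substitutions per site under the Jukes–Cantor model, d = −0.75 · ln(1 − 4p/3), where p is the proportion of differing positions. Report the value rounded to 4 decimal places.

Differing sites — 2:G/T; 4:G/C; 5:G/T; 9:A/C; 10:A/C; 14:G/A; 15:T/C; 17:C/G; 18:G/C; 22:T/A; 26:G/A; 27:C/G; 32:C/T; 35:T/G; 37:C/T; 39:C/G.
p = 16/40 = 0.400000.
d = −0.75 · ln(1 − (4/3)·0.400000) = −0.75 · ln(0.466667) = −0.75 · (-0.762139) = 0.5716.

0.5716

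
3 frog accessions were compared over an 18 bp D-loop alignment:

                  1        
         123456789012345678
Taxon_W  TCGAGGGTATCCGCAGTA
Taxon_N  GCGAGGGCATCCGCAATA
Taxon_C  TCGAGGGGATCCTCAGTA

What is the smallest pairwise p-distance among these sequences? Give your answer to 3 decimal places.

Pairwise Hamming distances:
  Taxon_W vs Taxon_N: 3
  Taxon_W vs Taxon_C: 2
  Taxon_N vs Taxon_C: 4
The smallest is 2 mismatches, between Taxon_W and Taxon_C; p = 2/18 = 0.111.

0.111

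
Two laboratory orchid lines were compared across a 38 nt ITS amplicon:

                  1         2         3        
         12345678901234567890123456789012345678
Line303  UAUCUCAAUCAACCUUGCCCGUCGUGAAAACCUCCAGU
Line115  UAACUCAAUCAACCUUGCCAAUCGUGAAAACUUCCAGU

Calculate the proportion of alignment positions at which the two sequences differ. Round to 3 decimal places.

Mismatches occur at site 3 (U↔A), site 20 (C↔A), site 21 (G↔A), site 32 (C↔U).
There are 4 differences over 38 sites, so p = 4/38 = 0.105.

0.105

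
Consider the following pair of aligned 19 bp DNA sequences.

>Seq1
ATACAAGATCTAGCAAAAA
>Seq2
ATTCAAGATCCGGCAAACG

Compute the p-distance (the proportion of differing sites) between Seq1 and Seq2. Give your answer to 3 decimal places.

Mismatches occur at site 3 (A↔T), site 11 (T↔C), site 12 (A↔G), site 18 (A↔C), site 19 (A↔G).
There are 5 differences over 19 sites, so p = 5/19 = 0.263.

0.263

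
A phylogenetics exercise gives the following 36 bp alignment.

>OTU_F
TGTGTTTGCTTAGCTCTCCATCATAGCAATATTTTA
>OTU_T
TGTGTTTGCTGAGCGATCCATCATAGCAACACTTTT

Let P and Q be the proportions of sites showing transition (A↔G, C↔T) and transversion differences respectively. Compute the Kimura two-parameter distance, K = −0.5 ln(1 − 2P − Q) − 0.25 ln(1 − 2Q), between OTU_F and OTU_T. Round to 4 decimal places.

Differing sites — 11:T/G (Tv); 15:T/G (Tv); 16:C/A (Tv); 30:T/C (Ti); 32:T/C (Ti); 36:A/T (Tv).
Of the 6 differences, 2 transitions and 4 transversions over 36 sites: P = 2/36 = 0.055556, Q = 4/36 = 0.111111.
d = −0.5·ln(0.777777) − 0.25·ln(0.777778) = −0.5·(-0.251315) − 0.25·(-0.251314) = 0.1885.

0.1885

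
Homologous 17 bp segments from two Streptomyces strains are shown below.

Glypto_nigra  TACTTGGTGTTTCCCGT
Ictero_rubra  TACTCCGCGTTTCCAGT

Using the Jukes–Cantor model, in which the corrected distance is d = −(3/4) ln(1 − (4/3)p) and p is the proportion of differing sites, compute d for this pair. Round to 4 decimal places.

0.2824

Mismatches occur at site 5 (T→C), site 6 (G→C), site 8 (T→C), site 15 (C→A).
p = 4/17 = 0.235294.
d = −0.75 · ln(1 − (4/3)·0.235294) = −0.75 · ln(0.686275) = −0.75 · (-0.376477) = 0.2824.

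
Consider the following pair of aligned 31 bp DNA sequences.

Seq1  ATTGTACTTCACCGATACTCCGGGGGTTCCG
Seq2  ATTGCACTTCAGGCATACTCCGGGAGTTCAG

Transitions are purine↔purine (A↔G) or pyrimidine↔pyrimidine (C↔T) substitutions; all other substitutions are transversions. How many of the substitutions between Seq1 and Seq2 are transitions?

2

Differing sites — 5:T/C (Ti); 12:C/G (Tv); 13:C/G (Tv); 14:G/C (Tv); 25:G/A (Ti); 30:C/A (Tv).
Of the 6 differences, 2 transitions and 4 transversions, so the answer is 2.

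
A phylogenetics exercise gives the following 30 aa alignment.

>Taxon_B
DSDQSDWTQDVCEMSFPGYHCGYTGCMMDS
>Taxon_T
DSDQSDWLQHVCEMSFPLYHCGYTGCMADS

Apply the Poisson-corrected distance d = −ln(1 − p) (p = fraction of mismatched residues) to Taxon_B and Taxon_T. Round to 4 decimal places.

Mismatches occur at site 8 (T→L), site 10 (D→H), site 18 (G→L), site 28 (M→A).
p = 4/30 = 0.133333.
d = −ln(1 − 0.133333) = −ln(0.866667) = 0.1431.

0.1431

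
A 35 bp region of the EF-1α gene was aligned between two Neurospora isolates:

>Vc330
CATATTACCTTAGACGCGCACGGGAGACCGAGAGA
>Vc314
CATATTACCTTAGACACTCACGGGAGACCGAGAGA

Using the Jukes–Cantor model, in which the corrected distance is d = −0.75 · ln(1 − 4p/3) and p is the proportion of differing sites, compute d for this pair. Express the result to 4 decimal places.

Differing sites — 16:G/A; 18:G/T.
p = 2/35 = 0.057143.
d = −0.75 · ln(1 − (4/3)·0.057143) = −0.75 · ln(0.923809) = −0.75 · (-0.079250) = 0.0594.

0.0594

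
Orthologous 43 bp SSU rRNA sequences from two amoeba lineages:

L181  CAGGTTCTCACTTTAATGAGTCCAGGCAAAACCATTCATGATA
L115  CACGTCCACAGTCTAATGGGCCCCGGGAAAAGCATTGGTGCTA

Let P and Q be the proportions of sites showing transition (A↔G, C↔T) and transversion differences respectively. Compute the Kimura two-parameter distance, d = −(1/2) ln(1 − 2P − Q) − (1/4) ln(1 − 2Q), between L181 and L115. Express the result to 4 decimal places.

The sequences differ at positions 3 (G/C, transversion), 6 (T/C, transition), 8 (T/A, transversion), 11 (C/G, transversion), 13 (T/C, transition), 19 (A/G, transition), 21 (T/C, transition), 24 (A/C, transversion), 27 (C/G, transversion), 32 (C/G, transversion), 37 (C/G, transversion), 38 (A/G, transition), 41 (A/C, transversion).
Of the 13 differences, 5 transitions and 8 transversions over 43 sites: P = 5/43 = 0.116279, Q = 8/43 = 0.186047.
d = −0.5·ln(0.581395) − 0.25·ln(0.627906) = −0.5·(-0.542325) − 0.25·(-0.465365) = 0.3875.

0.3875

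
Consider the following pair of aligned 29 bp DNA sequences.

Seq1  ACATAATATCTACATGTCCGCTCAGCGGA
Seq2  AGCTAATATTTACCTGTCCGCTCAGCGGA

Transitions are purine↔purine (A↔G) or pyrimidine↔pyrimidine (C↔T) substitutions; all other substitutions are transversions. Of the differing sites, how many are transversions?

3

The sequences differ at positions 2 (C/G, transversion), 3 (A/C, transversion), 10 (C/T, transition), 14 (A/C, transversion).
Of the 4 differences, 1 transition and 3 transversions, so the answer is 3.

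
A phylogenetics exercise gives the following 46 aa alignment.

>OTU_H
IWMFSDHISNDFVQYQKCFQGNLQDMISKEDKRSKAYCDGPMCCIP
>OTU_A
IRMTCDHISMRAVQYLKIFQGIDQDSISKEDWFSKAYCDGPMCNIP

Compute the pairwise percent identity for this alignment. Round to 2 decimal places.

69.57%

Differing sites — 2:W/R; 4:F/T; 5:S/C; 10:N/M; 11:D/R; 12:F/A; 16:Q/L; 18:C/I; 22:N/I; 23:L/D; 26:M/S; 32:K/W; 33:R/F; 44:C/N.
32 of the 46 sites match, so the percent identity is 32/46 × 100 = 69.57%.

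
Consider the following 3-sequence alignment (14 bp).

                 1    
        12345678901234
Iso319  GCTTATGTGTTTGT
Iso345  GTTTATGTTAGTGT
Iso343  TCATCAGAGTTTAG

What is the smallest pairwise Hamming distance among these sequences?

4

Pairwise Hamming distances:
  Iso319 vs Iso345: 4
  Iso319 vs Iso343: 7
  Iso345 vs Iso343: 11
The smallest is 4, between Iso319 and Iso345.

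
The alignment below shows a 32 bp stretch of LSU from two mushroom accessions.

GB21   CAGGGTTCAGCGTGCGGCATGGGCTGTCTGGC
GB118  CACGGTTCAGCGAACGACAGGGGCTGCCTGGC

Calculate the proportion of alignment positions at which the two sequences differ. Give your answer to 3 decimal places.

Differing sites — 3:G/C; 13:T/A; 14:G/A; 17:G/A; 20:T/G; 27:T/C.
There are 6 differences over 32 sites, so p = 6/32 = 0.188.

0.188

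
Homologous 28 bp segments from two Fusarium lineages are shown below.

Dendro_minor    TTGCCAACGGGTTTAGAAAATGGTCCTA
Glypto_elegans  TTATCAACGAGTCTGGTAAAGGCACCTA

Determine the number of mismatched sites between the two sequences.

Mismatches occur at site 3 (G/A), site 4 (C/T), site 10 (G/A), site 13 (T/C), site 15 (A/G), site 17 (A/T), site 21 (T/G), site 23 (G/C), site 24 (T/A).
That gives 9 mismatches out of 28 aligned sites, so the Hamming distance is 9.

9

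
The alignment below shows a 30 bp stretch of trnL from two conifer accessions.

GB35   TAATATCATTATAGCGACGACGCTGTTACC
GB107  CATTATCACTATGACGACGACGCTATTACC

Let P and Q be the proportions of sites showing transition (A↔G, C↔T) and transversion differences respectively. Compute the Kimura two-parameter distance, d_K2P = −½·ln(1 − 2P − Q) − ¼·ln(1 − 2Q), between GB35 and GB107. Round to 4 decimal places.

Mismatches occur at site 1 (T→C, transition), site 3 (A→T, transversion), site 9 (T→C, transition), site 13 (A→G, transition), site 14 (G→A, transition), site 25 (G→A, transition).
Of the 6 differences, 5 transitions and 1 transversion over 30 sites: P = 5/30 = 0.166667, Q = 1/30 = 0.033333.
d = −0.5·ln(0.633333) − 0.25·ln(0.933334) = −0.5·(-0.456759) − 0.25·(-0.068992) = 0.2456.

0.2456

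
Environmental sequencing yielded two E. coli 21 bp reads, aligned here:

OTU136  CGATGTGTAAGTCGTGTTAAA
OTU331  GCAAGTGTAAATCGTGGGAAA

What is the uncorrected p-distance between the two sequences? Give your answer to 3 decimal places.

0.286

Differing sites — 1:C/G; 2:G/C; 4:T/A; 11:G/A; 17:T/G; 18:T/G.
There are 6 differences over 21 sites, so p = 6/21 = 0.286.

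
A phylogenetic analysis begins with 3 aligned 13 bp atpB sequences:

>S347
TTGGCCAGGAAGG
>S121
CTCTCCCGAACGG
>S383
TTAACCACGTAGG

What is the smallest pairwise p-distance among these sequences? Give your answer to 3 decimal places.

0.308

Pairwise Hamming distances:
  S347 vs S121: 6
  S347 vs S383: 4
  S121 vs S383: 8
The smallest is 4 mismatches, between S347 and S383; p = 4/13 = 0.308.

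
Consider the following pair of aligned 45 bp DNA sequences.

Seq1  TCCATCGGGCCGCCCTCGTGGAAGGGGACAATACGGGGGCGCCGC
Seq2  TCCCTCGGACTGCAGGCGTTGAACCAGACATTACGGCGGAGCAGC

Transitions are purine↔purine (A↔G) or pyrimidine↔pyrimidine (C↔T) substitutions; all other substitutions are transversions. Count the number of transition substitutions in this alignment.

3

The sequences differ at positions 4 (A/C, transversion), 9 (G/A, transition), 11 (C/T, transition), 14 (C/A, transversion), 15 (C/G, transversion), 16 (T/G, transversion), 20 (G/T, transversion), 24 (G/C, transversion), 25 (G/C, transversion), 26 (G/A, transition), 31 (A/T, transversion), 37 (G/C, transversion), 40 (C/A, transversion), 43 (C/A, transversion).
Of the 14 differences, 3 transitions and 11 transversions, so the answer is 3.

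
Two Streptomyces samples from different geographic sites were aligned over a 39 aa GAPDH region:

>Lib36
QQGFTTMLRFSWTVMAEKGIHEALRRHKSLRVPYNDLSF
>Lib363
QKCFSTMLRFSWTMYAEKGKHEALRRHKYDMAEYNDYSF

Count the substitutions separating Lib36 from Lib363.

Mismatches occur at site 2 (Q↔K), site 3 (G↔C), site 5 (T↔S), site 14 (V↔M), site 15 (M↔Y), site 20 (I↔K), site 29 (S↔Y), site 30 (L↔D), site 31 (R↔M), site 32 (V↔A), site 33 (P↔E), site 37 (L↔Y).
That gives 12 mismatches out of 39 aligned sites, so the Hamming distance is 12.

12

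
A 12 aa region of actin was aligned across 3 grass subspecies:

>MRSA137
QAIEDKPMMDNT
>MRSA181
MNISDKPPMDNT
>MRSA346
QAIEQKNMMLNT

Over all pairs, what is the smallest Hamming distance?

Pairwise Hamming distances:
  MRSA137 vs MRSA181: 4
  MRSA137 vs MRSA346: 3
  MRSA181 vs MRSA346: 7
The smallest is 3, between MRSA137 and MRSA346.

3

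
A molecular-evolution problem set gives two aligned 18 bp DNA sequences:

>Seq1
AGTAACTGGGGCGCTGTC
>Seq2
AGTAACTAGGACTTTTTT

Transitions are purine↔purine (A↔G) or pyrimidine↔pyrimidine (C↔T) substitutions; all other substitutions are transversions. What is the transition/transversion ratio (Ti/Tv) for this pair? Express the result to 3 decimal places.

Mismatches occur at site 8 (G→A, transition), site 11 (G→A, transition), site 13 (G→T, transversion), site 14 (C→T, transition), site 16 (G→T, transversion), site 18 (C→T, transition).
Of the 6 differences, 4 transitions and 2 transversions, so Ti/Tv = 4/2 = 2.000.

2.000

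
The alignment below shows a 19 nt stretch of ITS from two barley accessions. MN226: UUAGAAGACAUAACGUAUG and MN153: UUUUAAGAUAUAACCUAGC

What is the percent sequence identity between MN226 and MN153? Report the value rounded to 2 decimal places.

Differing sites — 3:A/U; 4:G/U; 9:C/U; 15:G/C; 18:U/G; 19:G/C.
13 of the 19 sites match, so the percent identity is 13/19 × 100 = 68.42%.

68.42%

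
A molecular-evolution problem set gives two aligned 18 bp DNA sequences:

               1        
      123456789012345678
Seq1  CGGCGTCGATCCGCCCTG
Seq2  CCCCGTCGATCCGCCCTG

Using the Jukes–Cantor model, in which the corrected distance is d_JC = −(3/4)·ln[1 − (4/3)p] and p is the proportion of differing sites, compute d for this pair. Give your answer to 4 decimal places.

0.1203

The sequences differ at positions 2 (G/C), 3 (G/C).
p = 2/18 = 0.111111.
d = −0.75 · ln(1 − (4/3)·0.111111) = −0.75 · ln(0.851852) = −0.75 · (-0.160342) = 0.1203.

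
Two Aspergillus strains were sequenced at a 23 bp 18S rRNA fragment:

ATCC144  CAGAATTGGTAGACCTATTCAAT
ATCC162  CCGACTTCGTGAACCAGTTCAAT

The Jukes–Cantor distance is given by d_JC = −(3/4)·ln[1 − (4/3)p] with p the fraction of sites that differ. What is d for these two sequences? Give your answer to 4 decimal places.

0.3904

Mismatches occur at site 2 (A/C), site 5 (A/C), site 8 (G/C), site 11 (A/G), site 12 (G/A), site 16 (T/A), site 17 (A/G).
p = 7/23 = 0.304348.
d = −0.75 · ln(1 − (4/3)·0.304348) = −0.75 · ln(0.594203) = −0.75 · (-0.520534) = 0.3904.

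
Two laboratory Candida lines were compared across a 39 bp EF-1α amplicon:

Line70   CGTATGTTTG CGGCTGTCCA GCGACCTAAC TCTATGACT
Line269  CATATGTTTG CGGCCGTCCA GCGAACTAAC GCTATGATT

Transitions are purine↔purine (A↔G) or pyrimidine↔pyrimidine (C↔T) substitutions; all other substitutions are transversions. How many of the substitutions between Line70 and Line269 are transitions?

3

Differing sites — 2:G/A (Ti); 15:T/C (Ti); 25:C/A (Tv); 31:T/G (Tv); 38:C/T (Ti).
Of the 5 differences, 3 transitions and 2 transversions, so the answer is 3.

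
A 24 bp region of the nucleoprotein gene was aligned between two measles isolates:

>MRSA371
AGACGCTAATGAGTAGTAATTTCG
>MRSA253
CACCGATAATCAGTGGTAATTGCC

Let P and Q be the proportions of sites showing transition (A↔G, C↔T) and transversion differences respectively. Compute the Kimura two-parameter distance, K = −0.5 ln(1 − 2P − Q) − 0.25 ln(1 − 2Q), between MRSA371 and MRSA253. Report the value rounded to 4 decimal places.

Differing sites — 1:A/C (Tv); 2:G/A (Ti); 3:A/C (Tv); 6:C/A (Tv); 11:G/C (Tv); 15:A/G (Ti); 22:T/G (Tv); 24:G/C (Tv).
Of the 8 differences, 2 transitions and 6 transversions over 24 sites: P = 2/24 = 0.083333, Q = 6/24 = 0.250000.
d = −0.5·ln(0.583334) − 0.25·ln(0.500000) = −0.5·(-0.538995) − 0.25·(-0.693147) = 0.4428.

0.4428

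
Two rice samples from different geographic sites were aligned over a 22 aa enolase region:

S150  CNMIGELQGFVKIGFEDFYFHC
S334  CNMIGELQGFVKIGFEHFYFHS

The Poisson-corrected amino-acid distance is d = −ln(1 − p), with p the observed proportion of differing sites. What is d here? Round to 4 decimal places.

0.0953

Differing sites — 17:D/H; 22:C/S.
p = 2/22 = 0.090909.
d = −ln(1 − 0.090909) = −ln(0.909091) = 0.0953.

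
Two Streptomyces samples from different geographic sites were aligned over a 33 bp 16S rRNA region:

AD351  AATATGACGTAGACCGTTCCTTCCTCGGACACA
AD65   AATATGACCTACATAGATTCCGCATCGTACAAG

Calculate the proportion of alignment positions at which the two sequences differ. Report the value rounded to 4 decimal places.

0.3636

Differing sites — 9:G/C; 12:G/C; 14:C/T; 15:C/A; 17:T/A; 19:C/T; 21:T/C; 22:T/G; 24:C/A; 28:G/T; 32:C/A; 33:A/G.
There are 12 differences over 33 sites, so p = 12/33 = 0.3636.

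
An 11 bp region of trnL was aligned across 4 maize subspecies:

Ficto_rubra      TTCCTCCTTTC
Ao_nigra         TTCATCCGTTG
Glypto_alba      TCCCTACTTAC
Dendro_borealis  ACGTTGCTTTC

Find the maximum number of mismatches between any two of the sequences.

7

Pairwise Hamming distances:
  Ficto_rubra vs Ao_nigra: 3
  Ficto_rubra vs Glypto_alba: 3
  Ficto_rubra vs Dendro_borealis: 5
  Ao_nigra vs Glypto_alba: 6
  Ao_nigra vs Dendro_borealis: 7
  Glypto_alba vs Dendro_borealis: 5
The largest is 7, between Ao_nigra and Dendro_borealis.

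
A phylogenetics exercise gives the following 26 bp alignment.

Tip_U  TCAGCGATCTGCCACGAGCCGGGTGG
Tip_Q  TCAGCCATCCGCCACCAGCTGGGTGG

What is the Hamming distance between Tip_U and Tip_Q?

Differing sites — 6:G/C; 10:T/C; 16:G/C; 20:C/T.
That gives 4 mismatches out of 26 aligned sites, so the Hamming distance is 4.

4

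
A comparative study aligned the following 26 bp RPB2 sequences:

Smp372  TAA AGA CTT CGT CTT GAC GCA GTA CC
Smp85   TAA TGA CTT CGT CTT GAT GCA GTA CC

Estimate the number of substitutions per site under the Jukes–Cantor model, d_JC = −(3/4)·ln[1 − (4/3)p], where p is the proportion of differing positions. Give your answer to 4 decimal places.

0.0812

Differing sites — 4:A/T; 18:C/T.
p = 2/26 = 0.076923.
d = −0.75 · ln(1 − (4/3)·0.076923) = −0.75 · ln(0.897436) = −0.75 · (-0.108213) = 0.0812.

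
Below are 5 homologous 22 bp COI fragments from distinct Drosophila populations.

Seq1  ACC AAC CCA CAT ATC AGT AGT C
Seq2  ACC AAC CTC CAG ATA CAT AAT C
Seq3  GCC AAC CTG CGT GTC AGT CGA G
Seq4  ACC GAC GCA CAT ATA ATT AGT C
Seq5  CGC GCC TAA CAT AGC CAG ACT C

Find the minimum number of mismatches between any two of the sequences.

Pairwise Hamming distances:
  Seq1 vs Seq2: 7
  Seq1 vs Seq3: 8
  Seq1 vs Seq4: 4
  Seq1 vs Seq5: 11
  Seq2 vs Seq3: 12
  Seq2 vs Seq4: 8
  Seq2 vs Seq5: 12
  Seq3 vs Seq4: 12
  Seq3 vs Seq5: 17
  Seq4 vs Seq5: 11
The smallest is 4, between Seq1 and Seq4.

4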